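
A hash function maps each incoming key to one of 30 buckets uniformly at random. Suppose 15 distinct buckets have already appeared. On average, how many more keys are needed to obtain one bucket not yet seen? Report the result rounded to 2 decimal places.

2.00

Each key yields a new bucket with probability (30-15)/30 = 15/30, so the wait is geometric with mean 30/15.
E = 30/15 = 2.000.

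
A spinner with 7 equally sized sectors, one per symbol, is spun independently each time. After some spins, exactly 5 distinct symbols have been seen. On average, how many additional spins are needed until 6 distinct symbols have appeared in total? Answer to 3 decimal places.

3.500

The wait to go from k to k+1 distinct symbols is geometric with mean 7/(7-k).
Only the k = 5 term is needed: E = 7/2 = 3.5000.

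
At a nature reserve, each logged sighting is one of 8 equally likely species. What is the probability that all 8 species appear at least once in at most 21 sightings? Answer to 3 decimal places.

Let A_i be the event that species i is missing after 21 sightings. By inclusion–exclusion on the A_i,
P(all seen) = Σ_{j=0}^{8} (-1)^j C(8,j)((8-j)/8)^21
= 1.0000 - 0.4845 + 0.0666 - 0.0029 + 0.0000 - 0.0000 + 0.0000 - 0.0000 + 0.0000
= 0.5793.

0.579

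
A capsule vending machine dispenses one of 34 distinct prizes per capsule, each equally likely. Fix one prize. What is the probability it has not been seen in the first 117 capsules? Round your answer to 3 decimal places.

Each capsule misses the fixed prize with probability (34-1)/34 = 33/34, independently.
P(still missing after 117) = (33/34)^117 = 0.0304.

0.030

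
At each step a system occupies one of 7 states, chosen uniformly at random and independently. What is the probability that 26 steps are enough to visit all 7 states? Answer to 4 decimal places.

By inclusion–exclusion over which states are missing,
P(all seen) = Σ_{j=0}^{7} (-1)^j C(7,j)((7-j)/7)^26
= 1.00000 - 0.12720 + 0.00333 - 0.00002 + 0.00000 - 0.00000 + 0.00000 - 0.00000
= 0.87612.

0.8761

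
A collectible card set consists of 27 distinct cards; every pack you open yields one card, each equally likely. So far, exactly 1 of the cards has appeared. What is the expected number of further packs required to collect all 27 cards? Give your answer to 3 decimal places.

With k distinct cards already seen, the next new one takes an expected 27/(27-k) packs.
Sum over k = 1,...,26: E = 27/26 + 27/25 + 27/24 + ... + 27/2 + 27/1 = 104.0693.

104.069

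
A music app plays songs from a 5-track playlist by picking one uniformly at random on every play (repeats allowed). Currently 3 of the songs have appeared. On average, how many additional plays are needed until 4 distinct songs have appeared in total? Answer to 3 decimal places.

The wait to go from k to k+1 distinct songs is geometric with mean 5/(5-k).
Only the k = 3 term is needed: E = 5/2 = 2.5000.

2.500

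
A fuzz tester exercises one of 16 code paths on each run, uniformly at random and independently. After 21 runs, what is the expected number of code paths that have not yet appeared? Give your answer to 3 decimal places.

For each code path, P(unseen after 21) = (15/16)^21 = 0.2579.
By linearity of expectation, E[unseen] = 16·(15/16)^21 = 4.1259.

4.126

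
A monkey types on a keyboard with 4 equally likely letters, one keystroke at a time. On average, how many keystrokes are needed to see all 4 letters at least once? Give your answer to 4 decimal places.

8.3333

Split into phases: going from k distinct to k+1 distinct takes on average 4/(4-k) keystrokes.
E[T] = 4/4 + 4/3 + 4/2 + 4/1 = 4·H_{4}.
H_{4} = 2.08333, so E[T] = 8.33333.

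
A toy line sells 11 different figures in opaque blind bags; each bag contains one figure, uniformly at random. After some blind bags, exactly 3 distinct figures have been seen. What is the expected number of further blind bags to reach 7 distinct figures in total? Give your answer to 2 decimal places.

With k distinct figures already seen, the next new one takes an expected 11/(11-k) blind bags.
Sum over k = 3,...,6: E = 11/8 + 11/7 + 11/6 + 11/5 = 6.980.

6.98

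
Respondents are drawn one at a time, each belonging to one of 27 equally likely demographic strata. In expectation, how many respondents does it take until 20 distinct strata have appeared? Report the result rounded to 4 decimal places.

35.0622

With k distinct strata already seen, the next new one arrives after an expected 27/(27-k) respondents.
Sum over k = 0,...,19: E = 27/27 + 27/26 + 27/25 + ... + 27/9 + 27/8 = 35.06219.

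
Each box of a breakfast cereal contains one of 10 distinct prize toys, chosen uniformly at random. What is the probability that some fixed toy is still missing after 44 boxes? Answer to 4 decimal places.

Each box misses the fixed toy with probability (10-1)/10 = 9/10, independently.
P(still missing after 44) = (9/10)^44 = 0.00970.

0.0097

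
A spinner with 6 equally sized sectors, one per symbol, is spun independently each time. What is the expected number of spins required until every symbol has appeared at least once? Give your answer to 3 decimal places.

Split into phases: going from k distinct to k+1 distinct takes on average 6/(6-k) spins.
E[T] = 6/6 + 6/5 + 6/4 + 6/3 + 6/2 + 6/1 = 6·H_{6}.
H_{6} = 2.4500, so E[T] = 14.7000.

14.700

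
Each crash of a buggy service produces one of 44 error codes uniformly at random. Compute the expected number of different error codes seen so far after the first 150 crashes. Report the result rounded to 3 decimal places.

For each error code, P(seen in 150 crashes) = 1 - (43/44)^150 = 0.9682.
By linearity of expectation, E[distinct seen] = 44·(1 - (43/44)^150) = 42.6010.

42.601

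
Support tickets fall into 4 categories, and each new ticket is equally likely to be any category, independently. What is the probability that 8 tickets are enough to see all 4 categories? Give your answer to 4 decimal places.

Let A_i be the event that category i is missing after 8 tickets. By inclusion–exclusion on the A_i,
P(all seen) = Σ_{j=0}^{4} (-1)^j C(4,j)((4-j)/4)^8
= 1.00000 - 0.40045 + 0.02344 - 0.00006 + 0.00000
= 0.62292.

0.6229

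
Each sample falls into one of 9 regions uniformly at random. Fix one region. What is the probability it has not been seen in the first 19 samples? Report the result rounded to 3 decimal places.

Each sample misses the fixed region with probability (9-1)/9 = 8/9, independently.
P(still missing after 19) = (8/9)^19 = 0.1067.

0.107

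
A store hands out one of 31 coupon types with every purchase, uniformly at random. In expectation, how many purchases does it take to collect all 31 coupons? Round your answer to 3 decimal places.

Split into phases: going from k distinct to k+1 distinct takes on average 31/(31-k) purchases.
E[T] = 31/31 + 31/30 + 31/29 + ... + 31/2 + 31/1 = 31·H_{31}.
H_{31} = 4.0272, so E[T] = 124.8446.

124.845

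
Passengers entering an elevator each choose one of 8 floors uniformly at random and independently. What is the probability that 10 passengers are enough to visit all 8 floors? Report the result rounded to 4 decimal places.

Let A_i be the event that floor i is missing after 10 passengers. By inclusion–exclusion on the A_i,
P(all seen) = Σ_{j=0}^{8} (-1)^j C(8,j)((8-j)/8)^10
= 1.00000 - 2.10460 + 1.57678 - 0.50932 + 0.06836 - 0.00308 + 0.00003 - 0.00000 + 0.00000
= 0.02816.

0.0282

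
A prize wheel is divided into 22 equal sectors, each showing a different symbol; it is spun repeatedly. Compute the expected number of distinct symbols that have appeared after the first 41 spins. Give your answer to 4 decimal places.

18.7335

For each symbol, P(seen in 41 spins) = 1 - (21/22)^41 = 0.85152.
By linearity of expectation, E[distinct seen] = 22·(1 - (21/22)^41) = 18.73349.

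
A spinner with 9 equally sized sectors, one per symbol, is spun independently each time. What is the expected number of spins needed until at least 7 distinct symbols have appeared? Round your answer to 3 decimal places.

Going from k to k+1 distinct takes a geometric number of spins with mean 9/(9-k).
Sum over k = 0,...,6: E = 9/9 + 9/8 + 9/7 + ... + 9/4 + 9/3 = 11.9607.

11.961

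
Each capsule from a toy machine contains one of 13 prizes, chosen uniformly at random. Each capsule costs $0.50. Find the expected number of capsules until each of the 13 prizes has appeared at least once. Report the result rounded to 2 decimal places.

41.34

After k distinct prizes have appeared, the next capsule gives a new one with probability (13-k)/13, so the expected wait for the (k+1)-th is 13/(13-k).
E[T] = 13/13 + 13/12 + 13/11 + ... + 13/2 + 13/1 = 13·H_{13}.
H_{13} = 3.180, so E[T] = 41.342.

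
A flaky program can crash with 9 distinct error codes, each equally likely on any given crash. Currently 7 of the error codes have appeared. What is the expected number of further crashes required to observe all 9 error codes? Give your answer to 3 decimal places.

From k distinct to k+1 distinct takes on average 9/(9-k) crashes.
Sum over k = 7,...,8: E = 9/2 + 9/1 = 13.5000.

13.500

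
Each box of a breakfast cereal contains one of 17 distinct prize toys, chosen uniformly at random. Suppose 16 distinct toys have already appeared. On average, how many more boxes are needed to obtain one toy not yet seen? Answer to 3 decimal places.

The number of boxes until the next new toy is geometric with success probability 1/17, so its mean is 17/1.
E = 17/1 = 17.0000.

17.000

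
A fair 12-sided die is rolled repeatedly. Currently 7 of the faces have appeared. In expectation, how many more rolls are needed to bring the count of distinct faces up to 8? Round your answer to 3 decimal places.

2.400

With k distinct faces already seen, the next new one takes an expected 12/(12-k) rolls.
Only the k = 7 term is needed: E = 12/5 = 2.4000.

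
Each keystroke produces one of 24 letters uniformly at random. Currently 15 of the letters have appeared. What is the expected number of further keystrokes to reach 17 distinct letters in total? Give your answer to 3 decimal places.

5.667

From k distinct to k+1 distinct takes on average 24/(24-k) keystrokes.
Sum over k = 15,...,16: E = 24/9 + 24/8 = 5.6667.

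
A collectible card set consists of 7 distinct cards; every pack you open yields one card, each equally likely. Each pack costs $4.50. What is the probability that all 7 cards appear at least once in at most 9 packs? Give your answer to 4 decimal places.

Let A_i be the event that card i is missing after 9 packs. By inclusion–exclusion on the A_i,
P(all seen) = Σ_{j=0}^{7} (-1)^j C(7,j)((7-j)/7)^9
= 1.00000 - 1.74814 + 1.01641 - 0.22737 + 0.01707 - 0.00027 + 0.00000 - 0.00000
= 0.05770.

0.0577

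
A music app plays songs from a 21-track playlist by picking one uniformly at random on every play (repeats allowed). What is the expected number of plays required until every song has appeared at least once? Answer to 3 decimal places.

76.553

The wait to go from k to k+1 distinct songs is geometric with mean 21/(21-k).
E[T] = 21/21 + 21/20 + 21/19 + ... + 21/2 + 21/1 = 21·H_{21}.
H_{21} = 3.6454, so E[T] = 76.5525.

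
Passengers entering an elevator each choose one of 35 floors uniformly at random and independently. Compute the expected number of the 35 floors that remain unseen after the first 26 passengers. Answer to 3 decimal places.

16.472

For each floor, P(unseen after 26) = (34/35)^26 = 0.4706.
By linearity of expectation, E[unseen] = 35·(34/35)^26 = 16.4722.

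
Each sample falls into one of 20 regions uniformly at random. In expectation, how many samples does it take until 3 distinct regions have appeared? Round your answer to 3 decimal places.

3.164

With k distinct regions already seen, the next new one arrives after an expected 20/(20-k) samples.
Sum over k = 0,...,2: E = 20/20 + 20/19 + 20/18 = 3.1637.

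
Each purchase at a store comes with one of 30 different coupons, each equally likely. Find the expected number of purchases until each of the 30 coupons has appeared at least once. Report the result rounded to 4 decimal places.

The wait to go from k to k+1 distinct coupons is geometric with mean 30/(30-k).
E[T] = 30/30 + 30/29 + 30/28 + ... + 30/2 + 30/1 = 30·H_{30}.
H_{30} = 3.99499, so E[T] = 119.84961.

119.8496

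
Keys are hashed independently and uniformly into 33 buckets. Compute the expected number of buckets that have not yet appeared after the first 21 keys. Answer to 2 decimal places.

For each bucket, P(unseen after 21) = (32/33)^21 = 0.524.
By linearity of expectation, E[unseen] = 33·(32/33)^21 = 17.293.

17.29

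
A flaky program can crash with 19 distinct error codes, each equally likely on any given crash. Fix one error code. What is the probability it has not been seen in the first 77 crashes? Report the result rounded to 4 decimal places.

Each crash misses the fixed error code with probability (19-1)/19 = 18/19, independently.
P(still missing after 77) = (18/19)^77 = 0.01556.

0.0156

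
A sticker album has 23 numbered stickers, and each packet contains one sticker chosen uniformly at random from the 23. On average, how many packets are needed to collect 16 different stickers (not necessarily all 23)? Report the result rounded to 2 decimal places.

26.25

Going from k to k+1 distinct takes a geometric number of packets with mean 23/(23-k).
Sum over k = 0,...,15: E = 23/23 + 23/22 + 23/21 + ... + 23/9 + 23/8 = 26.253.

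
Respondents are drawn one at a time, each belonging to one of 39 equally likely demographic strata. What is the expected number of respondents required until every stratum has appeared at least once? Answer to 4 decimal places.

After k distinct strata have appeared, the next respondent gives a new one with probability (39-k)/39, so the expected wait for the (k+1)-th is 39/(39-k).
E[T] = 39/39 + 39/38 + 39/37 + ... + 39/2 + 39/1 = 39·H_{39}.
H_{39} = 4.25354, so E[T] = 165.88818.

165.8882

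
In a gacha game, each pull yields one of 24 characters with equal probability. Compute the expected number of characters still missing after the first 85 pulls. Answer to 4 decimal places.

0.6443

For each character, P(unseen after 85) = (23/24)^85 = 0.02685.
By linearity of expectation, E[unseen] = 24·(23/24)^85 = 0.64435.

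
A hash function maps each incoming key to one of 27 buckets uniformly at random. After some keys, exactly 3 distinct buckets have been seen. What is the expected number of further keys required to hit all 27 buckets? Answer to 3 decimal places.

101.951

From k distinct to k+1 distinct takes on average 27/(27-k) keys.
Sum over k = 3,...,26: E = 27/24 + 27/23 + 27/22 + ... + 27/2 + 27/1 = 101.9509.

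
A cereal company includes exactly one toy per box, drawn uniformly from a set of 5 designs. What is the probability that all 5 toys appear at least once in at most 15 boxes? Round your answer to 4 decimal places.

0.8288

Let A_i be the event that toy i is missing after 15 boxes. By inclusion–exclusion on the A_i,
P(all seen) = Σ_{j=0}^{5} (-1)^j C(5,j)((5-j)/5)^15
= 1.00000 - 0.17592 + 0.00470 - 0.00001 + 0.00000 - 0.00000
= 0.82877.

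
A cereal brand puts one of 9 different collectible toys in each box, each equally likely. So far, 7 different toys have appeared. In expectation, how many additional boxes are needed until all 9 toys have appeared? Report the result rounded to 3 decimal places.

From k distinct to k+1 distinct takes on average 9/(9-k) boxes.
Sum over k = 7,...,8: E = 9/2 + 9/1 = 13.5000.

13.500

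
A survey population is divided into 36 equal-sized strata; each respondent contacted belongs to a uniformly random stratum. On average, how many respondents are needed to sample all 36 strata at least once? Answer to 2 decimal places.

150.28

The wait to go from k to k+1 distinct strata is geometric with mean 36/(36-k).
E[T] = 36/36 + 36/35 + 36/34 + ... + 36/2 + 36/1 = 36·H_{36}.
H_{36} = 4.175, so E[T] = 150.284.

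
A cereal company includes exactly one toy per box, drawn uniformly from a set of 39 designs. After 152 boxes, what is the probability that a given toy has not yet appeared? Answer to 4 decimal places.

Each box misses the fixed toy with probability (39-1)/39 = 38/39, independently.
P(still missing after 152) = (38/39)^152 = 0.01929.

0.0193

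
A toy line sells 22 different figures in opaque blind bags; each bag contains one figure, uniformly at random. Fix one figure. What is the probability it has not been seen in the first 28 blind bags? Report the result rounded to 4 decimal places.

Each blind bag misses the fixed figure with probability (22-1)/22 = 21/22, independently.
P(still missing after 28) = (21/22)^28 = 0.27183.

0.2718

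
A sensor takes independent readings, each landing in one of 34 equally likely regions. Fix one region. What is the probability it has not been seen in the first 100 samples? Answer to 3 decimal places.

0.051

On each sample the fixed region fails to appear with probability 33/34.
P(still missing after 100) = (33/34)^100 = 0.0505.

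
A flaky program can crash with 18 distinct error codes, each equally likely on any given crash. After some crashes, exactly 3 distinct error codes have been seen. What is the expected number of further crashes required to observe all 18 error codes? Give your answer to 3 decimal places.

With k distinct error codes already seen, the next new one takes an expected 18/(18-k) crashes.
Sum over k = 3,...,17: E = 18/15 + 18/14 + 18/13 + ... + 18/2 + 18/1 = 59.7281.

59.728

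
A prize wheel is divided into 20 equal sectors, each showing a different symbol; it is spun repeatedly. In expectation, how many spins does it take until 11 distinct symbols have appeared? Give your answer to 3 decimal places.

With k distinct symbols already seen, the next new one arrives after an expected 20/(20-k) spins.
Sum over k = 0,...,10: E = 20/20 + 20/19 + 20/18 + ... + 20/11 + 20/10 = 15.3754.

15.375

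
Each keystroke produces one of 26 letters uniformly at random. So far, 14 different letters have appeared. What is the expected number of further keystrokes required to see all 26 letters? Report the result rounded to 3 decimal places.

80.683

The wait to go from k to k+1 distinct letters is geometric with mean 26/(26-k).
Sum over k = 14,...,25: E = 26/12 + 26/11 + 26/10 + ... + 26/2 + 26/1 = 80.6835.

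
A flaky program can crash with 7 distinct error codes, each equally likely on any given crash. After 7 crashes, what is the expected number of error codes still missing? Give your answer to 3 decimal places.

For each error code, P(unseen after 7) = (6/7)^7 = 0.3399.
By linearity of expectation, E[unseen] = 7·(6/7)^7 = 2.3794.

2.379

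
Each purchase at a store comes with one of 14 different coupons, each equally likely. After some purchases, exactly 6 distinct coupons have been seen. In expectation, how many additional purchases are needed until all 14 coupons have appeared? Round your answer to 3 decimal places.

With k distinct coupons already seen, the next new one takes an expected 14/(14-k) purchases.
Sum over k = 6,...,13: E = 14/8 + 14/7 + 14/6 + ... + 14/2 + 14/1 = 38.0500.

38.050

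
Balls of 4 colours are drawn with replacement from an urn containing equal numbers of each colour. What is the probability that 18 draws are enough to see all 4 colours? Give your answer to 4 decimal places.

Let A_i be the event that colour i is missing after 18 draws. By inclusion–exclusion on the A_i,
P(all seen) = Σ_{j=0}^{4} (-1)^j C(4,j)((4-j)/4)^18
= 1.00000 - 0.02255 + 0.00002 - 0.00000 + 0.00000
= 0.97747.

0.9775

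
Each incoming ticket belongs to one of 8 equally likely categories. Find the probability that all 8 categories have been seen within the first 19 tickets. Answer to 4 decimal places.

Let A_i be the event that category i is missing after 19 tickets. By inclusion–exclusion on the A_i,
P(all seen) = Σ_{j=0}^{8} (-1)^j C(8,j)((8-j)/8)^19
= 1.00000 - 0.63277 + 0.11839 - 0.00741 + 0.00013 - 0.00000 + 0.00000 - 0.00000 + 0.00000
= 0.47835.

0.4783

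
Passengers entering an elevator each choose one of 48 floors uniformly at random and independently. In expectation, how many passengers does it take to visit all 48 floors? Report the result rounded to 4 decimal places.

After k distinct floors have appeared, the next passenger gives a new one with probability (48-k)/48, so the expected wait for the (k+1)-th is 48/(48-k).
E[T] = 48/48 + 48/47 + 48/46 + ... + 48/2 + 48/1 = 48·H_{48}.
H_{48} = 4.45880, so E[T] = 214.02226.

214.0223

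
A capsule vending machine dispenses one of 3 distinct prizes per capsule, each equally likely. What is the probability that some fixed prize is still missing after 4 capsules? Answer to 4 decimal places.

0.1975

Each capsule misses the fixed prize with probability (3-1)/3 = 2/3, independently.
P(still missing after 4) = (2/3)^4 = 0.19753.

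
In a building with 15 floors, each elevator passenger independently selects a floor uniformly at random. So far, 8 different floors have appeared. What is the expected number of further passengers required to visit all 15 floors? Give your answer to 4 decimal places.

With k distinct floors already seen, the next new one takes an expected 15/(15-k) passengers.
Sum over k = 8,...,14: E = 15/7 + 15/6 + 15/5 + ... + 15/2 + 15/1 = 38.89286.

38.8929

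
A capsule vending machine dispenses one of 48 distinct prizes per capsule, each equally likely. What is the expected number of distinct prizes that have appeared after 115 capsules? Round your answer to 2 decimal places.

43.74

For each prize, P(seen in 115 capsules) = 1 - (47/48)^115 = 0.911.
By linearity of expectation, E[distinct seen] = 48·(1 - (47/48)^115) = 43.737.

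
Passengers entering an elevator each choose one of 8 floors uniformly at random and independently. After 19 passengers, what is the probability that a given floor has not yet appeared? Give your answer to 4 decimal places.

Each passenger misses the fixed floor with probability (8-1)/8 = 7/8, independently.
P(still missing after 19) = (7/8)^19 = 0.07910.

0.0791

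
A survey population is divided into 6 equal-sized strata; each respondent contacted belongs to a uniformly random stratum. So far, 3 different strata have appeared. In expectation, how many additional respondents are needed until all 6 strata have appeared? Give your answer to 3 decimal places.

With k distinct strata already seen, the next new one takes an expected 6/(6-k) respondents.
Sum over k = 3,...,5: E = 6/3 + 6/2 + 6/1 = 11.0000.

11.000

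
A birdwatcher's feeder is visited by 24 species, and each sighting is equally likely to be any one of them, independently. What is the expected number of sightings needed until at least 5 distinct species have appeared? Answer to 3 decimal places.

5.477

With k distinct species already seen, the next new one arrives after an expected 24/(24-k) sightings.
Sum over k = 0,...,4: E = 24/24 + 24/23 + 24/22 + 24/21 + 24/20 = 5.4772.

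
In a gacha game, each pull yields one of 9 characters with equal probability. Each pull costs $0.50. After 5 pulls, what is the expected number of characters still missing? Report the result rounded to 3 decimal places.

4.994

For each character, P(unseen after 5) = (8/9)^5 = 0.5549.
By linearity of expectation, E[unseen] = 9·(8/9)^5 = 4.9944.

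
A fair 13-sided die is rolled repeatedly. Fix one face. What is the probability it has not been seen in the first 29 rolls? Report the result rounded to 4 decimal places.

On each roll the fixed face fails to appear with probability 12/13.
P(still missing after 29) = (12/13)^29 = 0.09815.

0.0982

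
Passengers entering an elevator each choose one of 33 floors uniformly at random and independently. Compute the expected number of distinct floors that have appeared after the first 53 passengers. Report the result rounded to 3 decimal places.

26.540

For each floor, P(seen in 53 passengers) = 1 - (32/33)^53 = 0.8042.
By linearity of expectation, E[distinct seen] = 33·(1 - (32/33)^53) = 26.5401.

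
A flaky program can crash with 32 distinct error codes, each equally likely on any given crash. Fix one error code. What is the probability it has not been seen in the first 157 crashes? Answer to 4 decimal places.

0.0068

Each crash misses the fixed error code with probability (32-1)/32 = 31/32, independently.
P(still missing after 157) = (31/32)^157 = 0.00684.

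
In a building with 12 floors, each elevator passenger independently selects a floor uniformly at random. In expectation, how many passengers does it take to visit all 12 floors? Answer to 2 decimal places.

Split into phases: going from k distinct to k+1 distinct takes on average 12/(12-k) passengers.
E[T] = 12/12 + 12/11 + 12/10 + ... + 12/2 + 12/1 = 12·H_{12}.
H_{12} = 3.103, so E[T] = 37.239.

37.24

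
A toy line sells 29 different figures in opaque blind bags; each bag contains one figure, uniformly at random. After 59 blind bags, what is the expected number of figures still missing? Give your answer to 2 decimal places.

For each figure, P(unseen after 59) = (28/29)^59 = 0.126.
By linearity of expectation, E[unseen] = 29·(28/29)^59 = 3.658.

3.66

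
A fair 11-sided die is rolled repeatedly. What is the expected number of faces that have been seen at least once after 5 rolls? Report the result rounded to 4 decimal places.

For each face, P(seen in 5 rolls) = 1 - (10/11)^5 = 0.37908.
By linearity of expectation, E[distinct seen] = 11·(1 - (10/11)^5) = 4.16987.

4.1699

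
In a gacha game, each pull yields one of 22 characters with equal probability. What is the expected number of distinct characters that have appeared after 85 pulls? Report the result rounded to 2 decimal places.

For each character, P(seen in 85 pulls) = 1 - (21/22)^85 = 0.981.
By linearity of expectation, E[distinct seen] = 22·(1 - (21/22)^85) = 21.578.

21.58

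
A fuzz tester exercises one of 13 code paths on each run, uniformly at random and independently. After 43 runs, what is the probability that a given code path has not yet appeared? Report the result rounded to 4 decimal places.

Each run misses the fixed code path with probability (13-1)/13 = 12/13, independently.
P(still missing after 43) = (12/13)^43 = 0.03201.

0.0320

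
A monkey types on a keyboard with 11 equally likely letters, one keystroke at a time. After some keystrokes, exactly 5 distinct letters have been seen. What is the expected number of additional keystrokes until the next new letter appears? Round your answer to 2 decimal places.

1.83

Each keystroke yields a new letter with probability (11-5)/11 = 6/11, so the wait is geometric with mean 11/6.
E = 11/6 = 1.833.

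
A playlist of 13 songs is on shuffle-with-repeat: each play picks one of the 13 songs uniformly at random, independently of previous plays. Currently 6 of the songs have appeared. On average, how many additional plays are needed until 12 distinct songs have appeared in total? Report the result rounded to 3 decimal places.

With k distinct songs already seen, the next new one takes an expected 13/(13-k) plays.
Sum over k = 6,...,11: E = 13/7 + 13/6 + 13/5 + 13/4 + 13/3 + 13/2 = 20.7071.

20.707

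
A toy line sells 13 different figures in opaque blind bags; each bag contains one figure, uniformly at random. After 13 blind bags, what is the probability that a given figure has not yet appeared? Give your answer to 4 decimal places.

0.3533

Each blind bag misses the fixed figure with probability (13-1)/13 = 12/13, independently.
P(still missing after 13) = (12/13)^13 = 0.35326.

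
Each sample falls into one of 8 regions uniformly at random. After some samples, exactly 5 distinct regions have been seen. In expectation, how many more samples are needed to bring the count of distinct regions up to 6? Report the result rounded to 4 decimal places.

2.6667

The wait to go from k to k+1 distinct regions is geometric with mean 8/(8-k).
Only the k = 5 term is needed: E = 8/3 = 2.66667.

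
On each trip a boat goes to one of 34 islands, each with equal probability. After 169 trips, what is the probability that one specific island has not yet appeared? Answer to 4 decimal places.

0.0064

On each trip the fixed island fails to appear with probability 33/34.
P(still missing after 169) = (33/34)^169 = 0.00644.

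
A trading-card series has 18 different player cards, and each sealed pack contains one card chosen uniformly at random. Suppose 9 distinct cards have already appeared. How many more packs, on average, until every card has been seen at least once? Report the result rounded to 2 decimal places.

With k distinct cards already seen, the next new one takes an expected 18/(18-k) packs.
Sum over k = 9,...,17: E = 18/9 + 18/8 + 18/7 + ... + 18/2 + 18/1 = 50.921.

50.92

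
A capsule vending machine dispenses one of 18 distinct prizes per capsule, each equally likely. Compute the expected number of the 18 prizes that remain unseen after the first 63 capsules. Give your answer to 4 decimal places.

For each prize, P(unseen after 63) = (17/18)^63 = 0.02730.
By linearity of expectation, E[unseen] = 18·(17/18)^63 = 0.49135.

0.4913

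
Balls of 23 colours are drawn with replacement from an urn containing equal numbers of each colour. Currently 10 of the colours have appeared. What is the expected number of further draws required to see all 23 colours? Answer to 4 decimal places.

The wait to go from k to k+1 distinct colours is geometric with mean 23/(23-k).
Sum over k = 10,...,22: E = 23/13 + 23/12 + 23/11 + ... + 23/2 + 23/1 = 73.14308.

73.1431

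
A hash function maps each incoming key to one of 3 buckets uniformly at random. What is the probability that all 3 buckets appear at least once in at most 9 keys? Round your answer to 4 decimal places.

Let A_i be the event that bucket i is missing after 9 keys. By inclusion–exclusion on the A_i,
P(all seen) = Σ_{j=0}^{3} (-1)^j C(3,j)((3-j)/3)^9
= 1.00000 - 0.07804 + 0.00015 - 0.00000
= 0.92212.

0.9221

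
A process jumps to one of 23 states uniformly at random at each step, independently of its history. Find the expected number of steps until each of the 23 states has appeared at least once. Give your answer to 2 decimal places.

After k distinct states have appeared, the next step gives a new one with probability (23-k)/23, so the expected wait for the (k+1)-th is 23/(23-k).
E[T] = 23/23 + 23/22 + 23/21 + ... + 23/2 + 23/1 = 23·H_{23}.
H_{23} = 3.734, so E[T] = 85.889.

85.89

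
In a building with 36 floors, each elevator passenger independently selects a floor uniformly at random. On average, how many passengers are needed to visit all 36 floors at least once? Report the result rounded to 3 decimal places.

150.284

The wait to go from k to k+1 distinct floors is geometric with mean 36/(36-k).
E[T] = 36/36 + 36/35 + 36/34 + ... + 36/2 + 36/1 = 36·H_{36}.
H_{36} = 4.1746, so E[T] = 150.2841.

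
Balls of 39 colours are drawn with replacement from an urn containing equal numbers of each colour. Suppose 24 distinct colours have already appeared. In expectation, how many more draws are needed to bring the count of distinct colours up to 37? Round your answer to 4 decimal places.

With k distinct colours already seen, the next new one takes an expected 39/(39-k) draws.
Sum over k = 24,...,36: E = 39/15 + 39/14 + 39/13 + ... + 39/4 + 39/3 = 70.91093.

70.9109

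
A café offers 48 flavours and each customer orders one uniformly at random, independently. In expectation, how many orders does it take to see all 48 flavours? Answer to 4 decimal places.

214.0223

Split into phases: going from k distinct to k+1 distinct takes on average 48/(48-k) orders.
E[T] = 48/48 + 48/47 + 48/46 + ... + 48/2 + 48/1 = 48·H_{48}.
H_{48} = 4.45880, so E[T] = 214.02226.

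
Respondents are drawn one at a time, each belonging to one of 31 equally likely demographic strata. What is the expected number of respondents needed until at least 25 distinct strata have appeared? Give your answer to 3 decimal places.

With k distinct strata already seen, the next new one arrives after an expected 31/(31-k) respondents.
Sum over k = 0,...,24: E = 31/31 + 31/30 + 31/29 + ... + 31/8 + 31/7 = 48.8946.

48.895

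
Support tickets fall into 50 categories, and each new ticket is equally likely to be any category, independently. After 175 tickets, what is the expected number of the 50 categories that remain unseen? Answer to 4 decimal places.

1.4572

For each category, P(unseen after 175) = (49/50)^175 = 0.02914.
By linearity of expectation, E[unseen] = 50·(49/50)^175 = 1.45725.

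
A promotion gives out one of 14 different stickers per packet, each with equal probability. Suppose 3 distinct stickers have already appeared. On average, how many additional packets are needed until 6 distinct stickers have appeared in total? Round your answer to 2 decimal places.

The wait to go from k to k+1 distinct stickers is geometric with mean 14/(14-k).
Sum over k = 3,...,5: E = 14/11 + 14/10 + 14/9 = 4.228.

4.23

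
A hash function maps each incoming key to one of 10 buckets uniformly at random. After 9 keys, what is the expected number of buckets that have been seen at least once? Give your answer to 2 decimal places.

For each bucket, P(seen in 9 keys) = 1 - (9/10)^9 = 0.613.
By linearity of expectation, E[distinct seen] = 10·(1 - (9/10)^9) = 6.126.

6.13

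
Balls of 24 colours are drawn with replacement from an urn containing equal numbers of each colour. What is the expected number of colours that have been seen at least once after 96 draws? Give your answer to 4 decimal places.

For each colour, P(seen in 96 draws) = 1 - (23/24)^96 = 0.98319.
By linearity of expectation, E[distinct seen] = 24·(1 - (23/24)^96) = 23.59654.

23.5965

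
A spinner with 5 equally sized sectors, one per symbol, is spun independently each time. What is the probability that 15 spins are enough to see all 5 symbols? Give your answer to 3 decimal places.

Let A_i be the event that symbol i is missing after 15 spins. By inclusion–exclusion on the A_i,
P(all seen) = Σ_{j=0}^{5} (-1)^j C(5,j)((5-j)/5)^15
= 1.0000 - 0.1759 + 0.0047 - 0.0000 + 0.0000 - 0.0000
= 0.8288.

0.829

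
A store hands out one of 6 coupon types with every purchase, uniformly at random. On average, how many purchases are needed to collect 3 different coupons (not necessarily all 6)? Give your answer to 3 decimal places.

3.700

With k distinct coupons already seen, the next new one arrives after an expected 6/(6-k) purchases.
Sum over k = 0,...,2: E = 6/6 + 6/5 + 6/4 = 3.7000.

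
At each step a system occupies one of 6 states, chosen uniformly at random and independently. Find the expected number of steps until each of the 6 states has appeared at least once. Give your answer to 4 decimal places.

The wait to go from k to k+1 distinct states is geometric with mean 6/(6-k).
E[T] = 6/6 + 6/5 + 6/4 + 6/3 + 6/2 + 6/1 = 6·H_{6}.
H_{6} = 2.45000, so E[T] = 14.70000.

14.7000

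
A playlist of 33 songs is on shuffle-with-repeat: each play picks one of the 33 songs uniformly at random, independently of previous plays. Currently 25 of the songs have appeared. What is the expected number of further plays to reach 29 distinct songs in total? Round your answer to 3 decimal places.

The wait to go from k to k+1 distinct songs is geometric with mean 33/(33-k).
Sum over k = 25,...,28: E = 33/8 + 33/7 + 33/6 + 33/5 = 20.9393.

20.939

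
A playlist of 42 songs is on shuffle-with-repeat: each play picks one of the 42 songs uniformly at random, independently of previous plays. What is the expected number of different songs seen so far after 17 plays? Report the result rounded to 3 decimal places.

14.117

For each song, P(seen in 17 plays) = 1 - (41/42)^17 = 0.3361.
By linearity of expectation, E[distinct seen] = 42·(1 - (41/42)^17) = 14.1172.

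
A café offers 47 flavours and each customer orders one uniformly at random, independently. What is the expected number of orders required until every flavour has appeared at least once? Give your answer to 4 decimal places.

208.5843

The wait to go from k to k+1 distinct flavours is geometric with mean 47/(47-k).
E[T] = 47/47 + 47/46 + 47/45 + ... + 47/2 + 47/1 = 47·H_{47}.
H_{47} = 4.43796, so E[T] = 208.58430.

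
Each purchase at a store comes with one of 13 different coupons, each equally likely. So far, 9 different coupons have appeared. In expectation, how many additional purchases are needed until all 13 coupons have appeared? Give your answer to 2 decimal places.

With k distinct coupons already seen, the next new one takes an expected 13/(13-k) purchases.
Sum over k = 9,...,12: E = 13/4 + 13/3 + 13/2 + 13/1 = 27.083.

27.08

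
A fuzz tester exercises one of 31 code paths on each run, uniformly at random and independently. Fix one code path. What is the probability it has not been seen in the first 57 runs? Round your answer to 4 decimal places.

0.1543

Each run misses the fixed code path with probability (31-1)/31 = 30/31, independently.
P(still missing after 57) = (30/31)^57 = 0.15427.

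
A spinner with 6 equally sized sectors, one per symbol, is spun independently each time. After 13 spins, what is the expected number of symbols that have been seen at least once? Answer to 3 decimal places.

For each symbol, P(seen in 13 spins) = 1 - (5/6)^13 = 0.9065.
By linearity of expectation, E[distinct seen] = 6·(1 - (5/6)^13) = 5.4392.

5.439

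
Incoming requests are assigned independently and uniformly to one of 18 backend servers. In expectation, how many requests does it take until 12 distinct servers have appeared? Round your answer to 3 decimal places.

Going from k to k+1 distinct takes a geometric number of requests with mean 18/(18-k).
Sum over k = 0,...,11: E = 18/18 + 18/17 + 18/16 + ... + 18/8 + 18/7 = 18.8119.

18.812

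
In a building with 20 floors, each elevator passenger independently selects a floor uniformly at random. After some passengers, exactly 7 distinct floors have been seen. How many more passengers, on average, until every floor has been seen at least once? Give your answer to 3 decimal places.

The wait to go from k to k+1 distinct floors is geometric with mean 20/(20-k).
Sum over k = 7,...,19: E = 20/13 + 20/12 + 20/11 + ... + 20/2 + 20/1 = 63.6027.

63.603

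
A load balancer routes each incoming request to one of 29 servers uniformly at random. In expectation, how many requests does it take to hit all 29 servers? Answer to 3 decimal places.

The wait to go from k to k+1 distinct servers is geometric with mean 29/(29-k).
E[T] = 29/29 + 29/28 + 29/27 + ... + 29/2 + 29/1 = 29·H_{29}.
H_{29} = 3.9617, so E[T] = 114.8880.

114.888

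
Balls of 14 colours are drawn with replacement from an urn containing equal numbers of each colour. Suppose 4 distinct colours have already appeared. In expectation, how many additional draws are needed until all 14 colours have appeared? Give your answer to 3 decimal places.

From k distinct to k+1 distinct takes on average 14/(14-k) draws.
Sum over k = 4,...,13: E = 14/10 + 14/9 + 14/8 + ... + 14/2 + 14/1 = 41.0056.

41.006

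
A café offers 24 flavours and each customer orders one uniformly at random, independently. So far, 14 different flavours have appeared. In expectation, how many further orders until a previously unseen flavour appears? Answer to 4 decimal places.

2.4000

Each order yields a new flavour with probability (24-14)/24 = 10/24, so the wait is geometric with mean 24/10.
E = 24/10 = 2.40000.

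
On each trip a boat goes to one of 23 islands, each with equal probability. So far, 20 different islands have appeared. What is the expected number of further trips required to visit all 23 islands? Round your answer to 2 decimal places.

42.17

From k distinct to k+1 distinct takes on average 23/(23-k) trips.
Sum over k = 20,...,22: E = 23/3 + 23/2 + 23/1 = 42.167.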